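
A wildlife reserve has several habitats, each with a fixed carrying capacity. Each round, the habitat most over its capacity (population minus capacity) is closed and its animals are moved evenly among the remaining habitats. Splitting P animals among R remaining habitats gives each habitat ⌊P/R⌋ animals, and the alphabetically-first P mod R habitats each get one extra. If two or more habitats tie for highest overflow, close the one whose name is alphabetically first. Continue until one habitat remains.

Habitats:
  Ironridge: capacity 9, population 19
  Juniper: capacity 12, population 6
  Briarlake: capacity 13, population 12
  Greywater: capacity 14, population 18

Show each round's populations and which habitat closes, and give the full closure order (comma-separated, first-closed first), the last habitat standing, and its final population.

Closure order: Ironridge, Greywater, Briarlake
Last habitat: Juniper with 55 animals

Round 1: Briarlake=12 Greywater=18 Ironridge=19 Juniper=6 → close Ironridge (overflow 10)
  19÷3 = 6 each, +1 to first 1
Round 2: Briarlake=19 Greywater=24 Juniper=12 → close Greywater (overflow 10)
  24÷2 = 12 each, +1 to first 0
Round 3: Briarlake=31 Juniper=24 → close Briarlake (overflow 18)
  31÷1 = 31 each, +1 to first 0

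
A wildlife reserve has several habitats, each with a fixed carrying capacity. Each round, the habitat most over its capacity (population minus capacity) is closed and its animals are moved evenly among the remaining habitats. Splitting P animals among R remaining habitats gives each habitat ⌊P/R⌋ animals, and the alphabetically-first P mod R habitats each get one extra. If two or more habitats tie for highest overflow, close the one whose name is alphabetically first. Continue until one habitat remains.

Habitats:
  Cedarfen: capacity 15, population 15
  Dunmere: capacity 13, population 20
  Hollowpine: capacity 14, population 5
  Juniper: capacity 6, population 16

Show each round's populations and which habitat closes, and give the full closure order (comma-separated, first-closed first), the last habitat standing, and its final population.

Closure order: Juniper, Dunmere, Cedarfen
Last habitat: Hollowpine with 56 animals

Round 1: Cedarfen=15 Dunmere=20 Hollowpine=5 Juniper=16 → close Juniper (overflow 10)
  16÷3 = 5 each, +1 to first 1
Round 2: Cedarfen=21 Dunmere=25 Hollowpine=10 → close Dunmere (overflow 12)
  25÷2 = 12 each, +1 to first 1
Round 3: Cedarfen=34 Hollowpine=22 → close Cedarfen (overflow 19)
  34÷1 = 34 each, +1 to first 0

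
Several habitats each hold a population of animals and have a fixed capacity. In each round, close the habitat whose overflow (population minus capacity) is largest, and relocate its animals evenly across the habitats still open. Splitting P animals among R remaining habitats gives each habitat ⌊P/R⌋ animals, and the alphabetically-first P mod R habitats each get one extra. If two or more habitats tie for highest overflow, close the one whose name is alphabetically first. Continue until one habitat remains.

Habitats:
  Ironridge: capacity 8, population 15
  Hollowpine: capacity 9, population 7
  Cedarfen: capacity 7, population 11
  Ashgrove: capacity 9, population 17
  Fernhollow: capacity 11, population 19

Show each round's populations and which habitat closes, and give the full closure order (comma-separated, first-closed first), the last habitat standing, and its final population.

Closure order: Ashgrove, Fernhollow, Ironridge, Cedarfen
Last habitat: Hollowpine with 69 animals

Round 1: Ashgrove=17 Cedarfen=11 Fernhollow=19 Hollowpine=7 Ironridge=15 → close Ashgrove (overflow 8)
  17÷4 = 4 each, +1 to first 1
Round 2: Cedarfen=16 Fernhollow=23 Hollowpine=11 Ironridge=19 → close Fernhollow (overflow 12)
  23÷3 = 7 each, +1 to first 2
Round 3: Cedarfen=24 Hollowpine=19 Ironridge=26 → close Ironridge (overflow 18)
  26÷2 = 13 each, +1 to first 0
Round 4: Cedarfen=37 Hollowpine=32 → close Cedarfen (overflow 30)
  37÷1 = 37 each, +1 to first 0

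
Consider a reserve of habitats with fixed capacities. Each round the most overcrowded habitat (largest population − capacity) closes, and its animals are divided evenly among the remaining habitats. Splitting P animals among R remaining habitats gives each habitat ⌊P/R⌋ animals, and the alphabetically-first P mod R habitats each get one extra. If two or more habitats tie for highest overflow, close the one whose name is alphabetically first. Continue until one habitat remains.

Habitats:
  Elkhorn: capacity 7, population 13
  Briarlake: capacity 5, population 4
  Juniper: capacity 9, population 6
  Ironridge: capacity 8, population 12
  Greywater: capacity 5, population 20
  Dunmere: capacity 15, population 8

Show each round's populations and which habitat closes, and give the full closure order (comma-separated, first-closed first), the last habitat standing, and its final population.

Closure order: Greywater, Elkhorn, Ironridge, Briarlake, Juniper
Last habitat: Dunmere with 63 animals

Round 1: Briarlake=4 Dunmere=8 Elkhorn=13 Greywater=20 Ironridge=12 Juniper=6 → close Greywater (overflow 15)
  20÷5 = 4 each, +1 to first 0
Round 2: Briarlake=8 Dunmere=12 Elkhorn=17 Ironridge=16 Juniper=10 → close Elkhorn (overflow 10)
  17÷4 = 4 each, +1 to first 1
Round 3: Briarlake=13 Dunmere=16 Ironridge=20 Juniper=14 → close Ironridge (overflow 12)
  20÷3 = 6 each, +1 to first 2
Round 4: Briarlake=20 Dunmere=23 Juniper=20 → close Briarlake (overflow 15)
  20÷2 = 10 each, +1 to first 0
Round 5: Dunmere=33 Juniper=30 → close Juniper (overflow 21)
  30÷1 = 30 each, +1 to first 0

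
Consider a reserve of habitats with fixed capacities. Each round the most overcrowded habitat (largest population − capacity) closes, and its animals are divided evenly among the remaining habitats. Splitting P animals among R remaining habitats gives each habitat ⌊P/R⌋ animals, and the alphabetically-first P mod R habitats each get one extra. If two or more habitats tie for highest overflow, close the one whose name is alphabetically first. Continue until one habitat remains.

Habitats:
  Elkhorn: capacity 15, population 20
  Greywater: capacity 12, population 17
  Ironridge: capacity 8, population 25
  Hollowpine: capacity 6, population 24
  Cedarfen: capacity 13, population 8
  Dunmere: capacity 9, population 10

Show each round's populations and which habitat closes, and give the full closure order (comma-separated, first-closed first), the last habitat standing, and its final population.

Closure order: Hollowpine, Ironridge, Elkhorn, Greywater, Dunmere
Last habitat: Cedarfen with 104 animals

Round 1: Cedarfen=8 Dunmere=10 Elkhorn=20 Greywater=17 Hollowpine=24 Ironridge=25 → close Hollowpine (overflow 18)
  24÷5 = 4 each, +1 to first 4
Round 2: Cedarfen=13 Dunmere=15 Elkhorn=25 Greywater=22 Ironridge=29 → close Ironridge (overflow 21)
  29÷4 = 7 each, +1 to first 1
Round 3: Cedarfen=21 Dunmere=22 Elkhorn=32 Greywater=29 → close Elkhorn (overflow 17)
  32÷3 = 10 each, +1 to first 2
Round 4: Cedarfen=32 Dunmere=33 Greywater=39 → close Greywater (overflow 27)
  39÷2 = 19 each, +1 to first 1
Round 5: Cedarfen=52 Dunmere=52 → close Dunmere (overflow 43)
  52÷1 = 52 each, +1 to first 0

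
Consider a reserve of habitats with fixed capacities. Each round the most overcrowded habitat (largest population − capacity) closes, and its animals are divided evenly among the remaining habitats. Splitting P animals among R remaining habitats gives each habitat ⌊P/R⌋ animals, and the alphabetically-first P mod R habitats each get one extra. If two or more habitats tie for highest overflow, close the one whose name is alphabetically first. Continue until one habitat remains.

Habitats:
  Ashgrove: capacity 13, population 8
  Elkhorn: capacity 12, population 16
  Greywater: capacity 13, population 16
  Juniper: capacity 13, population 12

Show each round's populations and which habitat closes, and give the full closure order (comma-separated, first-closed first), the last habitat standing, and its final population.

Round 1: Ashgrove=8 Elkhorn=16 Greywater=16 Juniper=12 → close Elkhorn (overflow 4)
  16÷3 = 5 each, +1 to first 1
Round 2: Ashgrove=14 Greywater=21 Juniper=17 → close Greywater (overflow 8)
  21÷2 = 10 each, +1 to first 1
Round 3: Ashgrove=25 Juniper=27 → close Juniper (overflow 14)
  27÷1 = 27 each, +1 to first 0

Closure order: Elkhorn, Greywater, Juniper
Last habitat: Ashgrove with 52 animals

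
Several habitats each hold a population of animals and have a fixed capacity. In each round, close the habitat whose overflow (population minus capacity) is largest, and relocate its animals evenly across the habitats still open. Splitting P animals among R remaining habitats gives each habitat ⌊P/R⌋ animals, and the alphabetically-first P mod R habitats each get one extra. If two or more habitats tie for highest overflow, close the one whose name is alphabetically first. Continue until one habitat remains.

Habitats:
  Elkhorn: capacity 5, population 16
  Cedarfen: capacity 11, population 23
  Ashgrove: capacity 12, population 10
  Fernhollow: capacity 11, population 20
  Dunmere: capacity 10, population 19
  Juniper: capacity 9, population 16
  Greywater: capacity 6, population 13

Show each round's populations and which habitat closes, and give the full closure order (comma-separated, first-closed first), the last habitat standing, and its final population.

Closure order: Cedarfen, Elkhorn, Dunmere, Fernhollow, Greywater, Juniper
Last habitat: Ashgrove with 117 animals

Round 1: Ashgrove=10 Cedarfen=23 Dunmere=19 Elkhorn=16 Fernhollow=20 Greywater=13 Juniper=16 → close Cedarfen (overflow 12)
  23÷6 = 3 each, +1 to first 5
Round 2: Ashgrove=14 Dunmere=23 Elkhorn=20 Fernhollow=24 Greywater=17 Juniper=19 → close Elkhorn (overflow 15)
  20÷5 = 4 each, +1 to first 0
Round 3: Ashgrove=18 Dunmere=27 Fernhollow=28 Greywater=21 Juniper=23 → close Dunmere (overflow 17)
  27÷4 = 6 each, +1 to first 3
Round 4: Ashgrove=25 Fernhollow=35 Greywater=28 Juniper=29 → close Fernhollow (overflow 24)
  35÷3 = 11 each, +1 to first 2
Round 5: Ashgrove=37 Greywater=40 Juniper=40 → close Greywater (overflow 34)
  40÷2 = 20 each, +1 to first 0
Round 6: Ashgrove=57 Juniper=60 → close Juniper (overflow 51)
  60÷1 = 60 each, +1 to first 0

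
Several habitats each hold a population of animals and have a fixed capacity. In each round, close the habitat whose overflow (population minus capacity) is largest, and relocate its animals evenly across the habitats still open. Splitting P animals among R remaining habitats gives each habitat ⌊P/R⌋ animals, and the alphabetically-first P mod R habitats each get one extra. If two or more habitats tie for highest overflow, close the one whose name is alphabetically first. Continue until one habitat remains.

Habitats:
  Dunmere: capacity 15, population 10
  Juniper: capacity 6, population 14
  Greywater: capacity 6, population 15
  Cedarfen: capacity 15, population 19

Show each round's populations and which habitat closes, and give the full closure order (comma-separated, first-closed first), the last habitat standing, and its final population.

Round 1: Cedarfen=19 Dunmere=10 Greywater=15 Juniper=14 → close Greywater (overflow 9)
  15÷3 = 5 each, +1 to first 0
Round 2: Cedarfen=24 Dunmere=15 Juniper=19 → close Juniper (overflow 13)
  19÷2 = 9 each, +1 to first 1
Round 3: Cedarfen=34 Dunmere=24 → close Cedarfen (overflow 19)
  34÷1 = 34 each, +1 to first 0

Closure order: Greywater, Juniper, Cedarfen
Last habitat: Dunmere with 58 animals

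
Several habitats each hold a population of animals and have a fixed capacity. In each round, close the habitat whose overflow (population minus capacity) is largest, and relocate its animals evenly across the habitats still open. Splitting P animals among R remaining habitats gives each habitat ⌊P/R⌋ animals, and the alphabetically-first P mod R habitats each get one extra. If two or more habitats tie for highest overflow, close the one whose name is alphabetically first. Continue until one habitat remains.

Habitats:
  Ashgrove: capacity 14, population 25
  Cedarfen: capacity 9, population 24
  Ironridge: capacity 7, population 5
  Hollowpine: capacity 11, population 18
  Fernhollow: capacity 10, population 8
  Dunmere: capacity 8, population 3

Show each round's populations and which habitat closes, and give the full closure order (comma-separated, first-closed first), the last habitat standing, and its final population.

Closure order: Cedarfen, Ashgrove, Hollowpine, Fernhollow, Dunmere
Last habitat: Ironridge with 83 animals

Round 1: Ashgrove=25 Cedarfen=24 Dunmere=3 Fernhollow=8 Hollowpine=18 Ironridge=5 → close Cedarfen (overflow 15)
  24÷5 = 4 each, +1 to first 4
Round 2: Ashgrove=30 Dunmere=8 Fernhollow=13 Hollowpine=23 Ironridge=9 → close Ashgrove (overflow 16)
  30÷4 = 7 each, +1 to first 2
Round 3: Dunmere=16 Fernhollow=21 Hollowpine=30 Ironridge=16 → close Hollowpine (overflow 19)
  30÷3 = 10 each, +1 to first 0
Round 4: Dunmere=26 Fernhollow=31 Ironridge=26 → close Fernhollow (overflow 21)
  31÷2 = 15 each, +1 to first 1
Round 5: Dunmere=42 Ironridge=41 → close Dunmere (overflow 34)
  42÷1 = 42 each, +1 to first 0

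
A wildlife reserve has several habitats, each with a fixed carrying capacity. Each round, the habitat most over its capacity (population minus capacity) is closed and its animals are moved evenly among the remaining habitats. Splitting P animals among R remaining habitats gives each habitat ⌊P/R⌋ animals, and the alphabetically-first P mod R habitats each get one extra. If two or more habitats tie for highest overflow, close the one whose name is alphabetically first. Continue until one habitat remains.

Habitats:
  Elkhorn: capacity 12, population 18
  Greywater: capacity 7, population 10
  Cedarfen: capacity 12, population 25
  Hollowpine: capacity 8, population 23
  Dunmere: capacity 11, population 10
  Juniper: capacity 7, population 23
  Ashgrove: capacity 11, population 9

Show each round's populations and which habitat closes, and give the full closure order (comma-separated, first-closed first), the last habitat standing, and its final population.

Closure order: Juniper, Hollowpine, Cedarfen, Elkhorn, Greywater, Ashgrove
Last habitat: Dunmere with 118 animals

Round 1: Ashgrove=9 Cedarfen=25 Dunmere=10 Elkhorn=18 Greywater=10 Hollowpine=23 Juniper=23 → close Juniper (overflow 16)
  23÷6 = 3 each, +1 to first 5
Round 2: Ashgrove=13 Cedarfen=29 Dunmere=14 Elkhorn=22 Greywater=14 Hollowpine=26 → close Hollowpine (overflow 18)
  26÷5 = 5 each, +1 to first 1
Round 3: Ashgrove=19 Cedarfen=34 Dunmere=19 Elkhorn=27 Greywater=19 → close Cedarfen (overflow 22)
  34÷4 = 8 each, +1 to first 2
Round 4: Ashgrove=28 Dunmere=28 Elkhorn=35 Greywater=27 → close Elkhorn (overflow 23)
  35÷3 = 11 each, +1 to first 2
Round 5: Ashgrove=40 Dunmere=40 Greywater=38 → close Greywater (overflow 31)
  38÷2 = 19 each, +1 to first 0
Round 6: Ashgrove=59 Dunmere=59 → close Ashgrove (overflow 48)
  59÷1 = 59 each, +1 to first 0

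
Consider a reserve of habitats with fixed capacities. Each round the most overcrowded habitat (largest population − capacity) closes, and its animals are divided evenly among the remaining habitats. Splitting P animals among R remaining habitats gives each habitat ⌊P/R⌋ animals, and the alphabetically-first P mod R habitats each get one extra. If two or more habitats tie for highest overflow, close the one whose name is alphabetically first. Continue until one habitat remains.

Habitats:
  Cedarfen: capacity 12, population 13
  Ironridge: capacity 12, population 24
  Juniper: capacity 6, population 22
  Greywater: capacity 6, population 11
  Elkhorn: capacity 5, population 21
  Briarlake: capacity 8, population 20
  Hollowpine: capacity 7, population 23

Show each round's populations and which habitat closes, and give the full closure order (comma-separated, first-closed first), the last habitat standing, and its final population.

Round 1: Briarlake=20 Cedarfen=13 Elkhorn=21 Greywater=11 Hollowpine=23 Ironridge=24 Juniper=22 → close Elkhorn (overflow 16)
  21÷6 = 3 each, +1 to first 3
Round 2: Briarlake=24 Cedarfen=17 Greywater=15 Hollowpine=26 Ironridge=27 Juniper=25 → close Hollowpine (overflow 19)
  26÷5 = 5 each, +1 to first 1
Round 3: Briarlake=30 Cedarfen=22 Greywater=20 Ironridge=32 Juniper=30 → close Juniper (overflow 24)
  30÷4 = 7 each, +1 to first 2
Round 4: Briarlake=38 Cedarfen=30 Greywater=27 Ironridge=39 → close Briarlake (overflow 30)
  38÷3 = 12 each, +1 to first 2
Round 5: Cedarfen=43 Greywater=40 Ironridge=51 → close Ironridge (overflow 39)
  51÷2 = 25 each, +1 to first 1
Round 6: Cedarfen=69 Greywater=65 → close Greywater (overflow 59)
  65÷1 = 65 each, +1 to first 0

Closure order: Elkhorn, Hollowpine, Juniper, Briarlake, Ironridge, Greywater
Last habitat: Cedarfen with 134 animals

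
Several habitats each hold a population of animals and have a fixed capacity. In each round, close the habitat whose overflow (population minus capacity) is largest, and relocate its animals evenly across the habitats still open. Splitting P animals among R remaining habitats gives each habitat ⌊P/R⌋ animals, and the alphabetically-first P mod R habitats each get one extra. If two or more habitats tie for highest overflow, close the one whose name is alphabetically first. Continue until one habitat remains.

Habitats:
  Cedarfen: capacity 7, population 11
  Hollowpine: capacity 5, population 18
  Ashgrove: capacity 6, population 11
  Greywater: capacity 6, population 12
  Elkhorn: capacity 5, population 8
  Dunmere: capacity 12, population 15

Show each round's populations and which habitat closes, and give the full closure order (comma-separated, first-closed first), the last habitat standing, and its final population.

Closure order: Hollowpine, Ashgrove, Cedarfen, Dunmere, Greywater
Last habitat: Elkhorn with 75 animals

Round 1: Ashgrove=11 Cedarfen=11 Dunmere=15 Elkhorn=8 Greywater=12 Hollowpine=18 → close Hollowpine (overflow 13)
  18÷5 = 3 each, +1 to first 3
Round 2: Ashgrove=15 Cedarfen=15 Dunmere=19 Elkhorn=11 Greywater=15 → close Ashgrove (overflow 9)
  15÷4 = 3 each, +1 to first 3
Round 3: Cedarfen=19 Dunmere=23 Elkhorn=15 Greywater=18 → close Cedarfen (overflow 12)
  19÷3 = 6 each, +1 to first 1
Round 4: Dunmere=30 Elkhorn=21 Greywater=24 → close Dunmere (overflow 18)
  30÷2 = 15 each, +1 to first 0
Round 5: Elkhorn=36 Greywater=39 → close Greywater (overflow 33)
  39÷1 = 39 each, +1 to first 0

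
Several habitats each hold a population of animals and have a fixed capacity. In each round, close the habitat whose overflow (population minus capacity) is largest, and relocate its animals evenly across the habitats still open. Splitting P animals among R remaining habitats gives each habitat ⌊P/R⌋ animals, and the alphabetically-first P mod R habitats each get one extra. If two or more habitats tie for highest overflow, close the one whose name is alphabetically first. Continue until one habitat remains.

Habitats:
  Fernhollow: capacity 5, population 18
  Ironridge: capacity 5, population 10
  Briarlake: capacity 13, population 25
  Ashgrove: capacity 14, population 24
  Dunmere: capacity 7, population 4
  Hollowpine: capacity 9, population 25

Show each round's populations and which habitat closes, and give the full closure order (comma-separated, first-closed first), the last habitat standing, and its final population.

Closure order: Hollowpine, Fernhollow, Briarlake, Ashgrove, Ironridge
Last habitat: Dunmere with 106 animals

Round 1: Ashgrove=24 Briarlake=25 Dunmere=4 Fernhollow=18 Hollowpine=25 Ironridge=10 → close Hollowpine (overflow 16)
  25÷5 = 5 each, +1 to first 0
Round 2: Ashgrove=29 Briarlake=30 Dunmere=9 Fernhollow=23 Ironridge=15 → close Fernhollow (overflow 18)
  23÷4 = 5 each, +1 to first 3
Round 3: Ashgrove=35 Briarlake=36 Dunmere=15 Ironridge=20 → close Briarlake (overflow 23)
  36÷3 = 12 each, +1 to first 0
Round 4: Ashgrove=47 Dunmere=27 Ironridge=32 → close Ashgrove (overflow 33)
  47÷2 = 23 each, +1 to first 1
Round 5: Dunmere=51 Ironridge=55 → close Ironridge (overflow 50)
  55÷1 = 55 each, +1 to first 0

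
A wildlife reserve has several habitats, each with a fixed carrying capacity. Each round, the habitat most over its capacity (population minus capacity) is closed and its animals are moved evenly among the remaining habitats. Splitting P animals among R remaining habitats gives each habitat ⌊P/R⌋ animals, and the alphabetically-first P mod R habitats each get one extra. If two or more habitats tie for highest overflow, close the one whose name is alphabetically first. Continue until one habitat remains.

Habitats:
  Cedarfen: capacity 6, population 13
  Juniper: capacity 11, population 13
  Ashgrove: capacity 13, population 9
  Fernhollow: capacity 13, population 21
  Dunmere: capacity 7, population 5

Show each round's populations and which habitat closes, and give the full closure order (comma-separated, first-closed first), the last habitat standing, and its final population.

Round 1: Ashgrove=9 Cedarfen=13 Dunmere=5 Fernhollow=21 Juniper=13 → close Fernhollow (overflow 8)
  21÷4 = 5 each, +1 to first 1
Round 2: Ashgrove=15 Cedarfen=18 Dunmere=10 Juniper=18 → close Cedarfen (overflow 12)
  18÷3 = 6 each, +1 to first 0
Round 3: Ashgrove=21 Dunmere=16 Juniper=24 → close Juniper (overflow 13)
  24÷2 = 12 each, +1 to first 0
Round 4: Ashgrove=33 Dunmere=28 → close Dunmere (overflow 21)
  28÷1 = 28 each, +1 to first 0

Closure order: Fernhollow, Cedarfen, Juniper, Dunmere
Last habitat: Ashgrove with 61 animals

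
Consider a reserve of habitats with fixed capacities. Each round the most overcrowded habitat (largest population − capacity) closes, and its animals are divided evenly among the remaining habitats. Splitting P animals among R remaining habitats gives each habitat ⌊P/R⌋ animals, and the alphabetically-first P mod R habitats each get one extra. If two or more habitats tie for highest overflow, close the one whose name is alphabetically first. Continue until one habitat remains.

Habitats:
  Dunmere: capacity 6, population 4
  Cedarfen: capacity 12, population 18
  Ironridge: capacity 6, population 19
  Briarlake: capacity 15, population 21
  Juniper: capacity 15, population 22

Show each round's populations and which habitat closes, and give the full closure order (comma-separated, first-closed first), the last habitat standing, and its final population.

Closure order: Ironridge, Briarlake, Cedarfen, Juniper
Last habitat: Dunmere with 84 animals

Round 1: Briarlake=21 Cedarfen=18 Dunmere=4 Ironridge=19 Juniper=22 → close Ironridge (overflow 13)
  19÷4 = 4 each, +1 to first 3
Round 2: Briarlake=26 Cedarfen=23 Dunmere=9 Juniper=26 → close Briarlake (overflow 11)
  26÷3 = 8 each, +1 to first 2
Round 3: Cedarfen=32 Dunmere=18 Juniper=34 → close Cedarfen (overflow 20)
  32÷2 = 16 each, +1 to first 0
Round 4: Dunmere=34 Juniper=50 → close Juniper (overflow 35)
  50÷1 = 50 each, +1 to first 0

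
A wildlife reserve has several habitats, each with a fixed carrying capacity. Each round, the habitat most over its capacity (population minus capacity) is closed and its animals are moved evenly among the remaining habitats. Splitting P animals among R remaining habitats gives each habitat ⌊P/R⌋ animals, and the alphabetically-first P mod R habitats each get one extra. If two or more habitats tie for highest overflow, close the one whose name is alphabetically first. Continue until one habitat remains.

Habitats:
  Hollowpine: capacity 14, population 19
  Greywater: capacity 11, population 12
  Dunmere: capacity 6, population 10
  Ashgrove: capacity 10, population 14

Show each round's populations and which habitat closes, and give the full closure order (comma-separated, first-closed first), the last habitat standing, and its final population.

Round 1: Ashgrove=14 Dunmere=10 Greywater=12 Hollowpine=19 → close Hollowpine (overflow 5)
  19÷3 = 6 each, +1 to first 1
Round 2: Ashgrove=21 Dunmere=16 Greywater=18 → close Ashgrove (overflow 11)
  21÷2 = 10 each, +1 to first 1
Round 3: Dunmere=27 Greywater=28 → close Dunmere (overflow 21)
  27÷1 = 27 each, +1 to first 0

Closure order: Hollowpine, Ashgrove, Dunmere
Last habitat: Greywater with 55 animals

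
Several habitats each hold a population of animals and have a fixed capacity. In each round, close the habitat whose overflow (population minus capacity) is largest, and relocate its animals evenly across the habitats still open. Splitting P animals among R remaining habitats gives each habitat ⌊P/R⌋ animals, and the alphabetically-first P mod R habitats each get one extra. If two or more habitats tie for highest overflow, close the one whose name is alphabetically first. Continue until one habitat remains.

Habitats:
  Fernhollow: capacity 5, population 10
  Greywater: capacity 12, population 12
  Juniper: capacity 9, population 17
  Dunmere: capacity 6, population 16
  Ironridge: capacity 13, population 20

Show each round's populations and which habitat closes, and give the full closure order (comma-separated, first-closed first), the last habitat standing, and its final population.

Round 1: Dunmere=16 Fernhollow=10 Greywater=12 Ironridge=20 Juniper=17 → close Dunmere (overflow 10)
  16÷4 = 4 each, +1 to first 0
Round 2: Fernhollow=14 Greywater=16 Ironridge=24 Juniper=21 → close Juniper (overflow 12)
  21÷3 = 7 each, +1 to first 0
Round 3: Fernhollow=21 Greywater=23 Ironridge=31 → close Ironridge (overflow 18)
  31÷2 = 15 each, +1 to first 1
Round 4: Fernhollow=37 Greywater=38 → close Fernhollow (overflow 32)
  37÷1 = 37 each, +1 to first 0

Closure order: Dunmere, Juniper, Ironridge, Fernhollow
Last habitat: Greywater with 75 animals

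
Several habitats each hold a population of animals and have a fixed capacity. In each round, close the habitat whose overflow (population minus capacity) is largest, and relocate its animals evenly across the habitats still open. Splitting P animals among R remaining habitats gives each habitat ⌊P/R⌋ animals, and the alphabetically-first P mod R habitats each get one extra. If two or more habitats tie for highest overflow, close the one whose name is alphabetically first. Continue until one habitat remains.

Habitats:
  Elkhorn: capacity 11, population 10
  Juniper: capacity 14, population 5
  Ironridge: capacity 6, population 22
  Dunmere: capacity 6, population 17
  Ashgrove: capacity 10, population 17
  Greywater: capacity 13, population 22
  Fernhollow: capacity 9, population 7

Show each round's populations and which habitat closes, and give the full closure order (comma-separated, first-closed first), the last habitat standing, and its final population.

Closure order: Ironridge, Dunmere, Ashgrove, Greywater, Elkhorn, Fernhollow
Last habitat: Juniper with 100 animals

Round 1: Ashgrove=17 Dunmere=17 Elkhorn=10 Fernhollow=7 Greywater=22 Ironridge=22 Juniper=5 → close Ironridge (overflow 16)
  22÷6 = 3 each, +1 to first 4
Round 2: Ashgrove=21 Dunmere=21 Elkhorn=14 Fernhollow=11 Greywater=25 Juniper=8 → close Dunmere (overflow 15)
  21÷5 = 4 each, +1 to first 1
Round 3: Ashgrove=26 Elkhorn=18 Fernhollow=15 Greywater=29 Juniper=12 → close Ashgrove (overflow 16)
  26÷4 = 6 each, +1 to first 2
Round 4: Elkhorn=25 Fernhollow=22 Greywater=35 Juniper=18 → close Greywater (overflow 22)
  35÷3 = 11 each, +1 to first 2
Round 5: Elkhorn=37 Fernhollow=34 Juniper=29 → close Elkhorn (overflow 26)
  37÷2 = 18 each, +1 to first 1
Round 6: Fernhollow=53 Juniper=47 → close Fernhollow (overflow 44)
  53÷1 = 53 each, +1 to first 0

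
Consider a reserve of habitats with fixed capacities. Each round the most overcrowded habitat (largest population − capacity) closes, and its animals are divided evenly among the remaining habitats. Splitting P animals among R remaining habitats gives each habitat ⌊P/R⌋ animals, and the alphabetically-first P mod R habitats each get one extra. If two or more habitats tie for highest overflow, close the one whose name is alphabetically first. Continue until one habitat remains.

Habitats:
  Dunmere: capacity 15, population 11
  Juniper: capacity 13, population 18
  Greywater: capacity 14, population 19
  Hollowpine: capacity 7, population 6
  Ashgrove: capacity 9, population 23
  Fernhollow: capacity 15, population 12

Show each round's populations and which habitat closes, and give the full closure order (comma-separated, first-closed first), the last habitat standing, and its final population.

Closure order: Ashgrove, Greywater, Juniper, Hollowpine, Dunmere
Last habitat: Fernhollow with 89 animals

Round 1: Ashgrove=23 Dunmere=11 Fernhollow=12 Greywater=19 Hollowpine=6 Juniper=18 → close Ashgrove (overflow 14)
  23÷5 = 4 each, +1 to first 3
Round 2: Dunmere=16 Fernhollow=17 Greywater=24 Hollowpine=10 Juniper=22 → close Greywater (overflow 10)
  24÷4 = 6 each, +1 to first 0
Round 3: Dunmere=22 Fernhollow=23 Hollowpine=16 Juniper=28 → close Juniper (overflow 15)
  28÷3 = 9 each, +1 to first 1
Round 4: Dunmere=32 Fernhollow=32 Hollowpine=25 → close Hollowpine (overflow 18)
  25÷2 = 12 each, +1 to first 1
Round 5: Dunmere=45 Fernhollow=44 → close Dunmere (overflow 30)
  45÷1 = 45 each, +1 to first 0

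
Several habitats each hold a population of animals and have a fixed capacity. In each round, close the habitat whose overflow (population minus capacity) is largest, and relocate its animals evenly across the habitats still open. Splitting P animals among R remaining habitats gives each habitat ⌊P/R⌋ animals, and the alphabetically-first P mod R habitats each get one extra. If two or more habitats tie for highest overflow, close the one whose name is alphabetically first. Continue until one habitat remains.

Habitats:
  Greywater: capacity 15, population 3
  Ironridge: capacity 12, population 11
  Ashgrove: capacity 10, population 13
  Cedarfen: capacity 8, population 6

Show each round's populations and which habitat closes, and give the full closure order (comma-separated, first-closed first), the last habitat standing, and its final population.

Closure order: Ashgrove, Cedarfen, Ironridge
Last habitat: Greywater with 33 animals

Round 1: Ashgrove=13 Cedarfen=6 Greywater=3 Ironridge=11 → close Ashgrove (overflow 3)
  13÷3 = 4 each, +1 to first 1
Round 2: Cedarfen=11 Greywater=7 Ironridge=15 → close Cedarfen (overflow 3)
  11÷2 = 5 each, +1 to first 1
Round 3: Greywater=13 Ironridge=20 → close Ironridge (overflow 8)
  20÷1 = 20 each, +1 to first 0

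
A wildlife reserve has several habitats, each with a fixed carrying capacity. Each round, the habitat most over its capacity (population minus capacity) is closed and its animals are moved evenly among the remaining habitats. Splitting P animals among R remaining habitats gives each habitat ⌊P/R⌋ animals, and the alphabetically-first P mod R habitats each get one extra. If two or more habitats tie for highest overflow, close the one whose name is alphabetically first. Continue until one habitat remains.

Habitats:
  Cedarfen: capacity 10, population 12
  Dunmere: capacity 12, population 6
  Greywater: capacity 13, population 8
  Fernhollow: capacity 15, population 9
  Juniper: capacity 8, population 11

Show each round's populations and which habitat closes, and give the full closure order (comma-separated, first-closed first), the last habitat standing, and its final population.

Round 1: Cedarfen=12 Dunmere=6 Fernhollow=9 Greywater=8 Juniper=11 → close Juniper (overflow 3)
  11÷4 = 2 each, +1 to first 3
Round 2: Cedarfen=15 Dunmere=9 Fernhollow=12 Greywater=10 → close Cedarfen (overflow 5)
  15÷3 = 5 each, +1 to first 0
Round 3: Dunmere=14 Fernhollow=17 Greywater=15 → close Dunmere (overflow 2)
  14÷2 = 7 each, +1 to first 0
Round 4: Fernhollow=24 Greywater=22 → close Fernhollow (overflow 9)
  24÷1 = 24 each, +1 to first 0

Closure order: Juniper, Cedarfen, Dunmere, Fernhollow
Last habitat: Greywater with 46 animals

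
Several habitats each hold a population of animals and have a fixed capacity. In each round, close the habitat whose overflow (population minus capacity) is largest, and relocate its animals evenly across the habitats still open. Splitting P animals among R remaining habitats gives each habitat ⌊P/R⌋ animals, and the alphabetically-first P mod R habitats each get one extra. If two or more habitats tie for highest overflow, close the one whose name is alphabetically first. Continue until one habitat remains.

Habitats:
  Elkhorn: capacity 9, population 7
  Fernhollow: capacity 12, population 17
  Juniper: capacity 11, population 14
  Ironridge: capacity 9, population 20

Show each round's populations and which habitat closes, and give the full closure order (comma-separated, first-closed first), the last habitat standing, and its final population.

Round 1: Elkhorn=7 Fernhollow=17 Ironridge=20 Juniper=14 → close Ironridge (overflow 11)
  20÷3 = 6 each, +1 to first 2
Round 2: Elkhorn=14 Fernhollow=24 Juniper=20 → close Fernhollow (overflow 12)
  24÷2 = 12 each, +1 to first 0
Round 3: Elkhorn=26 Juniper=32 → close Juniper (overflow 21)
  32÷1 = 32 each, +1 to first 0

Closure order: Ironridge, Fernhollow, Juniper
Last habitat: Elkhorn with 58 animals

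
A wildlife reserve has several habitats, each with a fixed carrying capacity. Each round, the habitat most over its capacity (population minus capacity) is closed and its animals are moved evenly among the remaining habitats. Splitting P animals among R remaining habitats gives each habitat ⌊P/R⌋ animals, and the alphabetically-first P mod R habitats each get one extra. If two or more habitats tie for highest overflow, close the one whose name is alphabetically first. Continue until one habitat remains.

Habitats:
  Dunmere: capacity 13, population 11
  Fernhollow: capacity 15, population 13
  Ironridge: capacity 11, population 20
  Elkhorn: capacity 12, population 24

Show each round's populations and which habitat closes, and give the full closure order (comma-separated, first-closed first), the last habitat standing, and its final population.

Round 1: Dunmere=11 Elkhorn=24 Fernhollow=13 Ironridge=20 → close Elkhorn (overflow 12)
  24÷3 = 8 each, +1 to first 0
Round 2: Dunmere=19 Fernhollow=21 Ironridge=28 → close Ironridge (overflow 17)
  28÷2 = 14 each, +1 to first 0
Round 3: Dunmere=33 Fernhollow=35 → close Dunmere (overflow 20)
  33÷1 = 33 each, +1 to first 0

Closure order: Elkhorn, Ironridge, Dunmere
Last habitat: Fernhollow with 68 animals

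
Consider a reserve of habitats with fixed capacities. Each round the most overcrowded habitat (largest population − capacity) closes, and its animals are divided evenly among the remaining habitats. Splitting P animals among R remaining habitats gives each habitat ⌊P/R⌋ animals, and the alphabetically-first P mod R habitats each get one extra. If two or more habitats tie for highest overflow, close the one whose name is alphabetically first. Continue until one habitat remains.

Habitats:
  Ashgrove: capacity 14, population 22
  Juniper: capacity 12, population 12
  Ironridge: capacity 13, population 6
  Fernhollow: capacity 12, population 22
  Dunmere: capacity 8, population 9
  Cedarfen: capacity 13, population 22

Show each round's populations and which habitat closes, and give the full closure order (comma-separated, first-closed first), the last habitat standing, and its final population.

Round 1: Ashgrove=22 Cedarfen=22 Dunmere=9 Fernhollow=22 Ironridge=6 Juniper=12 → close Fernhollow (overflow 10)
  22÷5 = 4 each, +1 to first 2
Round 2: Ashgrove=27 Cedarfen=27 Dunmere=13 Ironridge=10 Juniper=16 → close Cedarfen (overflow 14)
  27÷4 = 6 each, +1 to first 3
Round 3: Ashgrove=34 Dunmere=20 Ironridge=17 Juniper=22 → close Ashgrove (overflow 20)
  34÷3 = 11 each, +1 to first 1
Round 4: Dunmere=32 Ironridge=28 Juniper=33 → close Dunmere (overflow 24)
  32÷2 = 16 each, +1 to first 0
Round 5: Ironridge=44 Juniper=49 → close Juniper (overflow 37)
  49÷1 = 49 each, +1 to first 0

Closure order: Fernhollow, Cedarfen, Ashgrove, Dunmere, Juniper
Last habitat: Ironridge with 93 animals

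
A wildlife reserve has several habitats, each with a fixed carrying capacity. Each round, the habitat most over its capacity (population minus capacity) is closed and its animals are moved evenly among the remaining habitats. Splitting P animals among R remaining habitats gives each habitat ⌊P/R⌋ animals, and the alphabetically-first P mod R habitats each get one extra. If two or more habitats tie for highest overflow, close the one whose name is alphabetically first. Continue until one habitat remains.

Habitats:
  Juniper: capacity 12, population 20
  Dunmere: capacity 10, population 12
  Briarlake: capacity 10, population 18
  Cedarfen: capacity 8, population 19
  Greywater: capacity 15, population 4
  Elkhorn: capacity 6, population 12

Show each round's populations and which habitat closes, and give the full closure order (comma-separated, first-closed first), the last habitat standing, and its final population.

Round 1: Briarlake=18 Cedarfen=19 Dunmere=12 Elkhorn=12 Greywater=4 Juniper=20 → close Cedarfen (overflow 11)
  19÷5 = 3 each, +1 to first 4
Round 2: Briarlake=22 Dunmere=16 Elkhorn=16 Greywater=8 Juniper=23 → close Briarlake (overflow 12)
  22÷4 = 5 each, +1 to first 2
Round 3: Dunmere=22 Elkhorn=22 Greywater=13 Juniper=28 → close Elkhorn (overflow 16)
  22÷3 = 7 each, +1 to first 1
Round 4: Dunmere=30 Greywater=20 Juniper=35 → close Juniper (overflow 23)
  35÷2 = 17 each, +1 to first 1
Round 5: Dunmere=48 Greywater=37 → close Dunmere (overflow 38)
  48÷1 = 48 each, +1 to first 0

Closure order: Cedarfen, Briarlake, Elkhorn, Juniper, Dunmere
Last habitat: Greywater with 85 animals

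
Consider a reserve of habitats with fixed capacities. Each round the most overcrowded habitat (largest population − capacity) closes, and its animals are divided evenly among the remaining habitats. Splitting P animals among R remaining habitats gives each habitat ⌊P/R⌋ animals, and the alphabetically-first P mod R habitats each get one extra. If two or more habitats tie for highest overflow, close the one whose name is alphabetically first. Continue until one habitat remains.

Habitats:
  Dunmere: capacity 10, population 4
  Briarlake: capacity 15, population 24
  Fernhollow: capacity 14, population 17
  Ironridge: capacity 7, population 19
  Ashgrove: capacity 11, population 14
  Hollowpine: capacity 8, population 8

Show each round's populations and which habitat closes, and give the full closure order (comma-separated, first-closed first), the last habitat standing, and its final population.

Round 1: Ashgrove=14 Briarlake=24 Dunmere=4 Fernhollow=17 Hollowpine=8 Ironridge=19 → close Ironridge (overflow 12)
  19÷5 = 3 each, +1 to first 4
Round 2: Ashgrove=18 Briarlake=28 Dunmere=8 Fernhollow=21 Hollowpine=11 → close Briarlake (overflow 13)
  28÷4 = 7 each, +1 to first 0
Round 3: Ashgrove=25 Dunmere=15 Fernhollow=28 Hollowpine=18 → close Ashgrove (overflow 14)
  25÷3 = 8 each, +1 to first 1
Round 4: Dunmere=24 Fernhollow=36 Hollowpine=26 → close Fernhollow (overflow 22)
  36÷2 = 18 each, +1 to first 0
Round 5: Dunmere=42 Hollowpine=44 → close Hollowpine (overflow 36)
  44÷1 = 44 each, +1 to first 0

Closure order: Ironridge, Briarlake, Ashgrove, Fernhollow, Hollowpine
Last habitat: Dunmere with 86 animals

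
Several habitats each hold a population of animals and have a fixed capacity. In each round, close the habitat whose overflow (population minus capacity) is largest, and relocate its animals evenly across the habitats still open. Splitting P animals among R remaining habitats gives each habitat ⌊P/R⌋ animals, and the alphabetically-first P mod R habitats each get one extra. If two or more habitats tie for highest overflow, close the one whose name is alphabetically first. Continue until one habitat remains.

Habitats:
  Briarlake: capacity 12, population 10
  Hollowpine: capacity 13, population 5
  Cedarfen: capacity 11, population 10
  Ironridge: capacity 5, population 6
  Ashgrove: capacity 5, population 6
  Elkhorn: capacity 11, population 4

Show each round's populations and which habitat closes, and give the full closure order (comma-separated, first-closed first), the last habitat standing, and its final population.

Closure order: Ashgrove, Ironridge, Briarlake, Cedarfen, Elkhorn
Last habitat: Hollowpine with 41 animals

Round 1: Ashgrove=6 Briarlake=10 Cedarfen=10 Elkhorn=4 Hollowpine=5 Ironridge=6 → close Ashgrove (overflow 1)
  6÷5 = 1 each, +1 to first 1
Round 2: Briarlake=12 Cedarfen=11 Elkhorn=5 Hollowpine=6 Ironridge=7 → close Ironridge (overflow 2)
  7÷4 = 1 each, +1 to first 3
Round 3: Briarlake=14 Cedarfen=13 Elkhorn=7 Hollowpine=7 → close Briarlake (overflow 2)
  14÷3 = 4 each, +1 to first 2
Round 4: Cedarfen=18 Elkhorn=12 Hollowpine=11 → close Cedarfen (overflow 7)
  18÷2 = 9 each, +1 to first 0
Round 5: Elkhorn=21 Hollowpine=20 → close Elkhorn (overflow 10)
  21÷1 = 21 each, +1 to first 0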